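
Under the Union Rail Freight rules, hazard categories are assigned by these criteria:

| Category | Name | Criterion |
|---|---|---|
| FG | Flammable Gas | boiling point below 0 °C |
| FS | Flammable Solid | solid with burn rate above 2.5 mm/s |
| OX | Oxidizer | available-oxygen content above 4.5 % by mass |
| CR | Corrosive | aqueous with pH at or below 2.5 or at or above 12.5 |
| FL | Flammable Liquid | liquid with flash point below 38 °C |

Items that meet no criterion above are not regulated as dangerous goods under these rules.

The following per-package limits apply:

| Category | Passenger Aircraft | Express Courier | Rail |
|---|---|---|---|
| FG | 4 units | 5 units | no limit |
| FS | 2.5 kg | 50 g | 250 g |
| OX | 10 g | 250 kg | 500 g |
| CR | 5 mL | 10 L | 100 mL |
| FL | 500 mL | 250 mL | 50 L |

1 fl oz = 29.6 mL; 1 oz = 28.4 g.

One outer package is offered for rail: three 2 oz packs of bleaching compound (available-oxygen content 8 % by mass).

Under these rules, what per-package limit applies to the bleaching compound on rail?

500 g

Available-oxygen content 8 % by mass meets the Category OX criterion (Oxidizer), so the bleaching compound is Category OX.
The rail limit for Category OX is 500 g.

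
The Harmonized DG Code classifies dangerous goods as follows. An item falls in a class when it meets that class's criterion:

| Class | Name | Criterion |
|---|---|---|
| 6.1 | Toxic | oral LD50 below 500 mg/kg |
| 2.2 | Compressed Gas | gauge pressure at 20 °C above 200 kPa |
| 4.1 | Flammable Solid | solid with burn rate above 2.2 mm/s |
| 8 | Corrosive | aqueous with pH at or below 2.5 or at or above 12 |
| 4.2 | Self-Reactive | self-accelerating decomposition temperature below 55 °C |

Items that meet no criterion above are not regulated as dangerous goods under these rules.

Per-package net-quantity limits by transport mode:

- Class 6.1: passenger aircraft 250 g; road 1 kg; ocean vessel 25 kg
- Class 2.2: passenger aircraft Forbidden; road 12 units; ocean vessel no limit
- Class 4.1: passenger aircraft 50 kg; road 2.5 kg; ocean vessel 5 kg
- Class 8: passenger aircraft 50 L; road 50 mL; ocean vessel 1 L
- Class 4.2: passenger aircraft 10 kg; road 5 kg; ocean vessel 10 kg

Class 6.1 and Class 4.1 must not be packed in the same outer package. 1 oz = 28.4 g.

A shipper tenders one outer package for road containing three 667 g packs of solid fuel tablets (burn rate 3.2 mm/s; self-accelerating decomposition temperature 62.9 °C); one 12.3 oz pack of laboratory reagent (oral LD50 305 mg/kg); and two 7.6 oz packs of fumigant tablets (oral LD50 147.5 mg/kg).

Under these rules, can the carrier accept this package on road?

No

Burn rate 3.2 mm/s meets the Class 4.1 criterion (Flammable Solid), so the solid fuel tablets are Class 4.1.
With oral LD50 305 mg/kg (< 500 mg/kg), the laboratory reagent falls in Class 6.1.
The fumigant tablets have oral LD50 147.5 mg/kg, which is < 500 mg/kg, so they are Class 6.1 (Toxic).
Total Class 6.1: (one 12.3 oz pack = 349.32 g) + (two 7.6 oz packs = 431.68 g) = 781 g.
That is within the Class 6.1 road limit of 1 kg.
Class 4.1 quantity: three 667 g packs = 2.001 kg.
2.001 kg ≤ 2.5 kg (road limit, Class 4.1) — within limit.
Class 6.1 and Class 4.1 may not share an outer package.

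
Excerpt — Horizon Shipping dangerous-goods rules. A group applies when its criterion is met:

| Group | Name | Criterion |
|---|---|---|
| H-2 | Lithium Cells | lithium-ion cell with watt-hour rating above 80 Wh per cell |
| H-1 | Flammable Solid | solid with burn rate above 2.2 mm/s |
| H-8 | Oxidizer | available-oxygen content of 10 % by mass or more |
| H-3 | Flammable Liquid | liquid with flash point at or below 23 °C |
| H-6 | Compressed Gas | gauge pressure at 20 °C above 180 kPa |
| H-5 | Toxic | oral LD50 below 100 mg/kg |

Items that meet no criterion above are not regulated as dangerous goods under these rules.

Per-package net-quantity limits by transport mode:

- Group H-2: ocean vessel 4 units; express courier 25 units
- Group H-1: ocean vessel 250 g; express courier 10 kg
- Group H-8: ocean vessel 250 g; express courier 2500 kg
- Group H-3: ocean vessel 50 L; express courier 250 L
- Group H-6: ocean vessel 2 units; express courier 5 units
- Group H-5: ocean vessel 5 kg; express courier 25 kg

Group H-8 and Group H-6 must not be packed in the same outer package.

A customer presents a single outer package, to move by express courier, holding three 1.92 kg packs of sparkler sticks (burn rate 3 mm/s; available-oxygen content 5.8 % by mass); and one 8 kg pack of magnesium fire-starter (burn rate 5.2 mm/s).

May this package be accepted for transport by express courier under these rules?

No

Sparkler sticks: burn rate 3 mm/s > 2.2 mm/s → Group H-1 (Flammable Solid).
Magnesium fire-starter: burn rate 5.2 mm/s > 2.2 mm/s → Group H-1 (Flammable Solid).
Total Group H-1: (three 1.92 kg packs = 5.76 kg) + 8 kg = 13.76 kg.
13.76 kg exceeds the express courier limit of 10 kg for Group H-1.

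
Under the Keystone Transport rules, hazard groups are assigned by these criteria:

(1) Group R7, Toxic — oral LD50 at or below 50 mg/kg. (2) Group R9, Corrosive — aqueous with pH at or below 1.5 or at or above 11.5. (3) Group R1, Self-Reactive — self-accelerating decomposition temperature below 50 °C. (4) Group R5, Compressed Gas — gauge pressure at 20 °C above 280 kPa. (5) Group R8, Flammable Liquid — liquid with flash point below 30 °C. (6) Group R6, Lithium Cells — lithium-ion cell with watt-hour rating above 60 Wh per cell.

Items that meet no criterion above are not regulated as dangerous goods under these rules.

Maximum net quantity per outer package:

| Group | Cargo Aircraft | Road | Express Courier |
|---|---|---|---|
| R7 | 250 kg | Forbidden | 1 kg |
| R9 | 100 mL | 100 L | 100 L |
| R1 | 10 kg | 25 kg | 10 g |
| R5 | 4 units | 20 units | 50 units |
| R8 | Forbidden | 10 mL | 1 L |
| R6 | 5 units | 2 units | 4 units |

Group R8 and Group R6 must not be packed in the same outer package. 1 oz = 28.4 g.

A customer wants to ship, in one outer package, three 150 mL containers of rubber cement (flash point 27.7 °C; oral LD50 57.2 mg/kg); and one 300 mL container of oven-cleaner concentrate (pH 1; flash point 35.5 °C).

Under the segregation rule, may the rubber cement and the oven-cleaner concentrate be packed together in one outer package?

Yes

With flash point 27.7 °C (< 30 °C), the rubber cement falls in Group R8.
The oven-cleaner concentrate has pH 1, which is ≤ 1.5, so it is Group R9 (Corrosive).
No segregation rule bars Group R8 with Group R9.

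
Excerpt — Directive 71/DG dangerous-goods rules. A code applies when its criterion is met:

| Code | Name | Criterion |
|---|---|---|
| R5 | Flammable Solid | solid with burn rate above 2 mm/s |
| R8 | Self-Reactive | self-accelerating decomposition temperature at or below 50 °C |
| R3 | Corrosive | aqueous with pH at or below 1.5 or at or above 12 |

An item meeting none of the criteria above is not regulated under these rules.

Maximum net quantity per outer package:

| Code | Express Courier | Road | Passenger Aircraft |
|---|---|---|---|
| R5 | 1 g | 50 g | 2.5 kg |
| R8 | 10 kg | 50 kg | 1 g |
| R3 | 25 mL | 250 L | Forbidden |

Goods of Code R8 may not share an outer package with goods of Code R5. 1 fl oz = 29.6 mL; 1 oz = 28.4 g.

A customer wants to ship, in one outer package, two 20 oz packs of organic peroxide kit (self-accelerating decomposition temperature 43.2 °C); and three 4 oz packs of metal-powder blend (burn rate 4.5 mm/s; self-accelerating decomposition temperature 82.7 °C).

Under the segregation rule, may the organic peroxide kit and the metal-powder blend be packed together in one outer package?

Organic peroxide kit: self-accelerating decomposition temperature 43.2 °C ≤ 50 °C → Code R8 (Self-Reactive).
Burn rate 4.5 mm/s meets the Code R5 criterion (Flammable Solid), so the metal-powder blend is Code R5.
Code R8 and Code R5 may not share an outer package.

No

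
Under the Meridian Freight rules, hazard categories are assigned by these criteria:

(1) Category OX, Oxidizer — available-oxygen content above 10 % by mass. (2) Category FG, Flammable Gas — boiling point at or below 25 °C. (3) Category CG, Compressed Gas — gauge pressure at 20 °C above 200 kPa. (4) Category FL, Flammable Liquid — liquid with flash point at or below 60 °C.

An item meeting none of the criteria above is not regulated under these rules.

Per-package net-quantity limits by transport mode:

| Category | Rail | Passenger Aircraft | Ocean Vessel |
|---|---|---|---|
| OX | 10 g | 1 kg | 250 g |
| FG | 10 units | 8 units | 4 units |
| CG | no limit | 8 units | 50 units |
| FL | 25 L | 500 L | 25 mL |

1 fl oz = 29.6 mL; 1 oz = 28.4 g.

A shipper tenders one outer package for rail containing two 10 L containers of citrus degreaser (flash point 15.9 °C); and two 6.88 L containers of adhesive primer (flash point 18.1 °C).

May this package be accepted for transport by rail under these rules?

Flash point 15.9 °C meets the Category FL criterion (Flammable Liquid), so the citrus degreaser is Category FL.
The adhesive primer has flash point 18.1 °C, which is ≤ 60 °C, so it is Category FL (Flammable Liquid).
Category FL net quantity: (two 10 L containers = 20 L) + (two 6.88 L containers = 13.76 L) = 33.76 L.
33.76 L > 25 L (rail limit, Category FL) — over the limit.

No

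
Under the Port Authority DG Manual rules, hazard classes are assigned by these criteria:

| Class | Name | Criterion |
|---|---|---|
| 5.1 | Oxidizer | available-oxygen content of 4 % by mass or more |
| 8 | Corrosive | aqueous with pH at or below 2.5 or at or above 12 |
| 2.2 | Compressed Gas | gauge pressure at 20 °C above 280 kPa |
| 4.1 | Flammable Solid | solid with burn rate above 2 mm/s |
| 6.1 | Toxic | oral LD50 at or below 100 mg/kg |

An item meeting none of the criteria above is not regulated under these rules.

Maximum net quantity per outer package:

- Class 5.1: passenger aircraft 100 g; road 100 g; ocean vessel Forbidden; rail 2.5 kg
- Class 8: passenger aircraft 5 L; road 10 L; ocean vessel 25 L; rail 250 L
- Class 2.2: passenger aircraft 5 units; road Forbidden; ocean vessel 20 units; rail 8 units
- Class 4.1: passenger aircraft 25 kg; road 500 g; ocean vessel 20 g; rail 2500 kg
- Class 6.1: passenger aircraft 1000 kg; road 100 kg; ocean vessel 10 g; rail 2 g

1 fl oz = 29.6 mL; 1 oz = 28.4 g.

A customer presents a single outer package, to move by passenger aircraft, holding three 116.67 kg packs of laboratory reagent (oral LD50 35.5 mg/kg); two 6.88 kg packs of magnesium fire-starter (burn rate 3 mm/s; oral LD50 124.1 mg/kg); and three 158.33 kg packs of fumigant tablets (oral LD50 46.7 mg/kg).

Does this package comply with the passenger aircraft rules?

With oral LD50 35.5 mg/kg (≤ 100 mg/kg), the laboratory reagent falls in Class 6.1.
Burn rate 3 mm/s meets the Class 4.1 criterion (Flammable Solid), so the magnesium fire-starter is Class 4.1.
Fumigant tablets: oral LD50 46.7 mg/kg ≤ 100 mg/kg → Class 6.1 (Toxic).
Class 6.1 net quantity: (three 116.67 kg packs = 350.01 kg) + (three 158.33 kg packs = 474.99 kg) = 825 kg.
825 kg ≤ 1000 kg (passenger aircraft limit, Class 6.1) — within limit.
Class 4.1 quantity: two 6.88 kg packs = 13.76 kg.
That is within the Class 4.1 passenger aircraft limit of 25 kg.
Every hazard class is within its passenger aircraft limit and no segregation rule is violated.

Yes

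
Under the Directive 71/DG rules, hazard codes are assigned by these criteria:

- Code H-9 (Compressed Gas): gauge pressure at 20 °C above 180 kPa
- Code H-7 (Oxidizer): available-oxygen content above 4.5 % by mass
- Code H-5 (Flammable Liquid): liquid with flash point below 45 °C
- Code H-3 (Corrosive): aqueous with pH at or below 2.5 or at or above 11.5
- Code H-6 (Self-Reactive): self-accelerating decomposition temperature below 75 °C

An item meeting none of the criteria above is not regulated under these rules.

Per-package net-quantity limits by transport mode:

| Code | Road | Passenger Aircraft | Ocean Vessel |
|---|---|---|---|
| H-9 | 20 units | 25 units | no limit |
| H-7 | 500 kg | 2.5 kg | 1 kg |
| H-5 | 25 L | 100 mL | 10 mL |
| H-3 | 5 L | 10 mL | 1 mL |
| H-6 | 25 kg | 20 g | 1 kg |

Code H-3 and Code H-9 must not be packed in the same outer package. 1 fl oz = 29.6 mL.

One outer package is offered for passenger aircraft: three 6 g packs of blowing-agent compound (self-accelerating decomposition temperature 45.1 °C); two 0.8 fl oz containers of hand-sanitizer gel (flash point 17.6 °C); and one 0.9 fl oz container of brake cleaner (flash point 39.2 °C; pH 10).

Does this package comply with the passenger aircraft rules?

Yes

Self-accelerating decomposition temperature 45.1 °C meets the Code H-6 criterion (Self-Reactive), so the blowing-agent compound is Code H-6.
Hand-sanitizer gel: flash point 17.6 °C < 45 °C → Code H-5 (Flammable Liquid).
Flash point 39.2 °C meets the Code H-5 criterion (Flammable Liquid), so the brake cleaner is Code H-5.
Code H-5 net quantity: (two 0.8 fl oz containers = 47.36 mL) + (one 0.9 fl oz container = 26.64 mL) = 74 mL.
74 mL ≤ 100 mL (passenger aircraft limit, Code H-5) — within limit.
Code H-6 quantity: three 6 g packs = 18 g.
18 g ≤ 20 g (passenger aircraft limit, Code H-6) — within limit.
The segregation rule (Code H-3 with Code H-9) does not apply to Code H-5 with Code H-6.
Every hazard code is within its passenger aircraft limit and no segregation rule is violated.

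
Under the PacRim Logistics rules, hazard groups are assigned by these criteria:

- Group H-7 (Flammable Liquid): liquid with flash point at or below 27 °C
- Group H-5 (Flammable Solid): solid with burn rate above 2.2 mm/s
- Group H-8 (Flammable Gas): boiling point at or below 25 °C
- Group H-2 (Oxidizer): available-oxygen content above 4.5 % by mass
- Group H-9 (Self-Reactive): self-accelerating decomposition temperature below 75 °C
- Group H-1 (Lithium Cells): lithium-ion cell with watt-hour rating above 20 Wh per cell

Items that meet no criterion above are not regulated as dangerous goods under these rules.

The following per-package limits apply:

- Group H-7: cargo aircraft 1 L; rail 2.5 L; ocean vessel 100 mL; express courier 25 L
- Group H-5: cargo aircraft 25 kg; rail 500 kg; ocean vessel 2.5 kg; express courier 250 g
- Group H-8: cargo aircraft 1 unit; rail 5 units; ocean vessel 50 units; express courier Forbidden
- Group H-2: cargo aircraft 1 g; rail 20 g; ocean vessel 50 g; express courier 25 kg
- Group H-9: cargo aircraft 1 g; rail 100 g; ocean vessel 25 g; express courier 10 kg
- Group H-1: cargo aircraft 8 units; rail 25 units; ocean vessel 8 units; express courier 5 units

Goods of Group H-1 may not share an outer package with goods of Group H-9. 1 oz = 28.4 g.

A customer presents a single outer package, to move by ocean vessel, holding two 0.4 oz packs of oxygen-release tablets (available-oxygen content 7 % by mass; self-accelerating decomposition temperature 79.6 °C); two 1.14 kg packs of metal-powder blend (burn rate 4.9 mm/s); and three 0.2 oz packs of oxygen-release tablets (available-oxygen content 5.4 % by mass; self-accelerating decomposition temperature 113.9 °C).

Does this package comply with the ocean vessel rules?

With available-oxygen content 7 % by mass (> 4.5 % by mass), the oxygen-release tablets fall in Group H-2.
The metal-powder blend has burn rate 4.9 mm/s, which is > 2.2 mm/s, so it is Group H-5 (Flammable Solid).
Oxygen-release tablets: available-oxygen content 5.4 % by mass > 4.5 % by mass → Group H-2 (Oxidizer).
Total Group H-2: (two 0.4 oz packs = 22.72 g) + (three 0.2 oz packs = 17.04 g) = 39.76 g.
That is within the Group H-2 ocean vessel limit of 50 g.
Group H-5 quantity: two 1.14 kg packs = 2.28 kg.
2.28 kg is within the ocean vessel limit of 2.5 kg for Group H-5.
The segregation rule (Group H-1 with Group H-9) does not apply to Group H-2 with Group H-5.
Every hazard group is within its ocean vessel limit and no segregation rule is violated.

Yes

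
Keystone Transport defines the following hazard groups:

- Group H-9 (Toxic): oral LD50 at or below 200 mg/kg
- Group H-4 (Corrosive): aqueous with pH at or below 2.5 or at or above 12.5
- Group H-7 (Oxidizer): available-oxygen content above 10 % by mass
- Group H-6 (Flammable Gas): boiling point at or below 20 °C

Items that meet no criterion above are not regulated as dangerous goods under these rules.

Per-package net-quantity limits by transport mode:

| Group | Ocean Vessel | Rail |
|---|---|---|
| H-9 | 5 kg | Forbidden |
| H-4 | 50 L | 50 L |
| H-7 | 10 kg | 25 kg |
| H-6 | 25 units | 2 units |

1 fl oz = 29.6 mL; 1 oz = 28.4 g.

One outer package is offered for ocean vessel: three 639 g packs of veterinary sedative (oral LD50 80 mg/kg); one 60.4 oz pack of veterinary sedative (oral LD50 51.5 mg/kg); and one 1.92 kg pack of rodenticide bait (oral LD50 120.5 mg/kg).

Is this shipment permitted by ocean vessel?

Veterinary sedative: oral LD50 80 mg/kg ≤ 200 mg/kg → Group H-9 (Toxic).
With oral LD50 51.5 mg/kg (≤ 200 mg/kg), the veterinary sedative falls in Group H-9.
The rodenticide bait has oral LD50 120.5 mg/kg, which is ≤ 200 mg/kg, so it is Group H-9 (Toxic).
Group H-9 net quantity: (three 639 g packs = 1.917 kg) + (one 60.4 oz pack = 1715.36 g) + 1.92 kg = 5552.36 g.
That exceeds the Group H-9 ocean vessel limit of 5 kg.

No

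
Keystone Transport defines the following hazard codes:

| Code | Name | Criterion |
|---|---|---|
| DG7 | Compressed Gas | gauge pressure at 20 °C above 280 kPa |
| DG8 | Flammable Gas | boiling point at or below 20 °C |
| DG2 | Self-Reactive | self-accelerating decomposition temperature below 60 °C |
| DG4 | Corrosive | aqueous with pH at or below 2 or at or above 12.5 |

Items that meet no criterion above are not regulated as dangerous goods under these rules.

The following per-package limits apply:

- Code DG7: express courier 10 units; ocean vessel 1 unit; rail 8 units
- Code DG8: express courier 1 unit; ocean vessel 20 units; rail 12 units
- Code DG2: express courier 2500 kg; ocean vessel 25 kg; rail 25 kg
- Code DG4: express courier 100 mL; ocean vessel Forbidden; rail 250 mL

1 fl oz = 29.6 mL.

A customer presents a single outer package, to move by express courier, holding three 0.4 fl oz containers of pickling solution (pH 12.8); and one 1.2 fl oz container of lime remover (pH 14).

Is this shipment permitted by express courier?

Yes

The pickling solution has pH 12.8, which is ≥ 12.5, so it is Code DG4 (Corrosive).
pH 14 meets the Code DG4 criterion (Corrosive), so the lime remover is Code DG4.
Total Code DG4: (three 0.4 fl oz containers = 35.52 mL) + (one 1.2 fl oz container = 35.52 mL) = 71.04 mL.
That is within the Code DG4 express courier limit of 100 mL.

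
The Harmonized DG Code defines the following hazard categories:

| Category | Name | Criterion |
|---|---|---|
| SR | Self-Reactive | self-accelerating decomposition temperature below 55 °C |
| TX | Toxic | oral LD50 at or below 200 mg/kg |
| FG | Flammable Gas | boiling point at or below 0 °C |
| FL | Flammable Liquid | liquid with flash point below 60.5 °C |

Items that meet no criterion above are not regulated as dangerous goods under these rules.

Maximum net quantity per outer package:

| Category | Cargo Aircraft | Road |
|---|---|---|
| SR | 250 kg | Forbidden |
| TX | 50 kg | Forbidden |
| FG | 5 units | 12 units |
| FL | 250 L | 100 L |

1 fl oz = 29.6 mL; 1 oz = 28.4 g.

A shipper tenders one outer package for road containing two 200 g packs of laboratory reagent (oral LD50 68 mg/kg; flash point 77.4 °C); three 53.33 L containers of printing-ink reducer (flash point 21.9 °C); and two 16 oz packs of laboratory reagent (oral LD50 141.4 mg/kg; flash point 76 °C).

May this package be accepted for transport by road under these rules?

No

The laboratory reagent has oral LD50 68 mg/kg, which is ≤ 200 mg/kg, so it is Category TX (Toxic).
Flash point 21.9 °C meets the Category FL criterion (Flammable Liquid), so the printing-ink reducer is Category FL.
Oral LD50 141.4 mg/kg meets the Category TX criterion (Toxic), so the laboratory reagent is Category TX.
Category FL quantity: three 53.33 L containers = 159.99 L.
159.99 L exceeds the road limit of 100 L for Category FL.
Total Category TX: (two 200 g packs = 400 g) + (two 16 oz packs = 908.8 g) = 1308.8 g.
Category TX is Forbidden by road.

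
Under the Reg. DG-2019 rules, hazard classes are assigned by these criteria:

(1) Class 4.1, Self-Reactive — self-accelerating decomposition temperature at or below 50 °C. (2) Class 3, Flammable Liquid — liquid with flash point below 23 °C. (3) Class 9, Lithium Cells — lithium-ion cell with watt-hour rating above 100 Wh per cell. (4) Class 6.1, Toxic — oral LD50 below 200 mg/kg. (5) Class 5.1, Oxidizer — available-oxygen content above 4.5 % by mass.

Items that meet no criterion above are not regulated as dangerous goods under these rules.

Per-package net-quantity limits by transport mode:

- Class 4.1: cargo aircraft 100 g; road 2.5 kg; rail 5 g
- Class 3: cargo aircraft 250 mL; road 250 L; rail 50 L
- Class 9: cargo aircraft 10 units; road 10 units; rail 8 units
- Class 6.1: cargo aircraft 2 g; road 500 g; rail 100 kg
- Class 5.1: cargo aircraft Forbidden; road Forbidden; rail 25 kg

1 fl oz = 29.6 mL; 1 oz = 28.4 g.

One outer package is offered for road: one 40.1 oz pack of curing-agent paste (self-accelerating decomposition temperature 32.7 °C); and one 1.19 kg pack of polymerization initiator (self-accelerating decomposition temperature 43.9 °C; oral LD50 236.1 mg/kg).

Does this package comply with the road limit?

Yes

Self-accelerating decomposition temperature 32.7 °C meets the Class 4.1 criterion (Self-Reactive), so the curing-agent paste is Class 4.1.
The polymerization initiator has self-accelerating decomposition temperature 43.9 °C, which is ≤ 50 °C, so it is Class 4.1 (Self-Reactive).
Total Class 4.1: (one 40.1 oz pack = 1138.84 g) + 1.19 kg = 2328.84 g.
2328.84 g is within the road limit of 2.5 kg for Class 4.1.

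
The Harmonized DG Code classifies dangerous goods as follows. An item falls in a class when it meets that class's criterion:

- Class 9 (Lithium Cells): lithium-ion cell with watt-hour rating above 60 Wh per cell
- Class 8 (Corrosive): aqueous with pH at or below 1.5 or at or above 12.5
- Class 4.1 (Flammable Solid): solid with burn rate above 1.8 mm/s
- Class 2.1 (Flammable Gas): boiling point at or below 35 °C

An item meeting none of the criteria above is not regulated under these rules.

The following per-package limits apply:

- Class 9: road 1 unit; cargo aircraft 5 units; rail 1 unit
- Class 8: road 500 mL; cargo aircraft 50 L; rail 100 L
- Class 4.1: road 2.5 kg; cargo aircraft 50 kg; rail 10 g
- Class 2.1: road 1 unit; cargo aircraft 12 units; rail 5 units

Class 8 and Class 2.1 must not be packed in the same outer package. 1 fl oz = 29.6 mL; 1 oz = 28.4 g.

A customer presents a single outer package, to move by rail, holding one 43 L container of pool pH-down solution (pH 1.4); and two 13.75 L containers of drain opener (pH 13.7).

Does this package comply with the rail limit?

Yes

pH 1.4 meets the Class 8 criterion (Corrosive), so the pool pH-down solution is Class 8.
Drain opener: pH 13.7 ≥ 12.5 → Class 8 (Corrosive).
Total Class 8: 43 L + (two 13.75 L containers = 27.5 L) = 70.5 L.
That is within the Class 8 rail limit of 100 L.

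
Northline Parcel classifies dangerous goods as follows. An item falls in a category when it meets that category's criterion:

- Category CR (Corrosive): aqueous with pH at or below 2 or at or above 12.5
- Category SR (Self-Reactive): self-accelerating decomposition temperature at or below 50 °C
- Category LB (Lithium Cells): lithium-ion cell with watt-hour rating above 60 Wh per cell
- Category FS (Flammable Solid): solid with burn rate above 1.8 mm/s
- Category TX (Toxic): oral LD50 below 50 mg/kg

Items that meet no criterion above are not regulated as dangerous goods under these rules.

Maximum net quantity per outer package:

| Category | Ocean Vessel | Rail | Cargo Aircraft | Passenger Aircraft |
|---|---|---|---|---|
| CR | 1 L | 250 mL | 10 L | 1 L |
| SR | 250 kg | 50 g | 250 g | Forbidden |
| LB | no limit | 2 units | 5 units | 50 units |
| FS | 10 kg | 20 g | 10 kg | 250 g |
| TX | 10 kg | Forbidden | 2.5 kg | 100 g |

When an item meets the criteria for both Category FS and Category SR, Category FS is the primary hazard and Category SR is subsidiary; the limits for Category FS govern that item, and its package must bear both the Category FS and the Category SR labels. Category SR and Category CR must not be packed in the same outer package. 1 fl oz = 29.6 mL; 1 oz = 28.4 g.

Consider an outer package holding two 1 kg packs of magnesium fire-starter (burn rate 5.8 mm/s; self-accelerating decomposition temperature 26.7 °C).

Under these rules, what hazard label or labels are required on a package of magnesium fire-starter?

Magnesium fire-starter: burn rate 5.8 mm/s > 1.8 mm/s → Category FS (Flammable Solid).
With self-accelerating decomposition temperature 26.7 °C (≤ 50 °C), the magnesium fire-starter falls in Category SR.
By the precedence rule Category FS is primary and Category SR is subsidiary, and that rule requires both labels on the package.

Category FS and SR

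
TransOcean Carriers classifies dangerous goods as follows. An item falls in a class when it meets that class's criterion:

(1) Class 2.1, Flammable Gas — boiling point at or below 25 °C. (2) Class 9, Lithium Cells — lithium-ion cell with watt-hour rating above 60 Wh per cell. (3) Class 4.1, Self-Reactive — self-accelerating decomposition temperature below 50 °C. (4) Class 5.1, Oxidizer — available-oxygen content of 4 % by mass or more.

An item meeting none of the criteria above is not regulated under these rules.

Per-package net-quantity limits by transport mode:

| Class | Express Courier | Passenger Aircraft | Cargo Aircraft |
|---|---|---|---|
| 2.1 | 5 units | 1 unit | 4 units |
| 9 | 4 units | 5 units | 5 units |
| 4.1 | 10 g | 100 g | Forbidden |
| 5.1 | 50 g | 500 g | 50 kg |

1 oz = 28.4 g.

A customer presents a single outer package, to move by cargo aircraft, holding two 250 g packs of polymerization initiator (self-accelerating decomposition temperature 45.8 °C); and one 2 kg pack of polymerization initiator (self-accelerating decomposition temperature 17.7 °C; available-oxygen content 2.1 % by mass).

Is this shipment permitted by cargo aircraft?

No

The polymerization initiator has self-accelerating decomposition temperature 45.8 °C, which is < 50 °C, so it is Class 4.1 (Self-Reactive).
Polymerization initiator: self-accelerating decomposition temperature 17.7 °C < 50 °C → Class 4.1 (Self-Reactive).
Class 4.1 net quantity: (two 250 g packs = 500 g) + 2 kg = 2.5 kg.
Class 4.1 is Forbidden by cargo aircraft.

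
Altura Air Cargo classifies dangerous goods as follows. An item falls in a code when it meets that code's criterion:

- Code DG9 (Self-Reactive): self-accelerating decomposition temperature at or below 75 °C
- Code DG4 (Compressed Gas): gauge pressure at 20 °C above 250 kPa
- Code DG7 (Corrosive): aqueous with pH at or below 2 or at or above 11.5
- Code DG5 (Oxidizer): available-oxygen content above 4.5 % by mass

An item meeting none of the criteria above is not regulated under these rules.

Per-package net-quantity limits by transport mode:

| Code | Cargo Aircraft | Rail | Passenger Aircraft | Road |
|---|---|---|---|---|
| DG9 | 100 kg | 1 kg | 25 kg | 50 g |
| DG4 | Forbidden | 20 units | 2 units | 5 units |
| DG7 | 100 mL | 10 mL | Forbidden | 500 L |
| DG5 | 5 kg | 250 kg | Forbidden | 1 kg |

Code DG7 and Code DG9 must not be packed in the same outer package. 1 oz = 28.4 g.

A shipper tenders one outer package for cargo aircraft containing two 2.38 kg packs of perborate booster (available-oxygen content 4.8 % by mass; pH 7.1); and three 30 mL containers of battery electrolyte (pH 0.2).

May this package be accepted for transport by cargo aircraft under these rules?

Yes

Available-oxygen content 4.8 % by mass meets the Code DG5 criterion (Oxidizer), so the perborate booster is Code DG5.
The battery electrolyte has pH 0.2, which is ≤ 2, so it is Code DG7 (Corrosive).
Code DG7 quantity: three 30 mL containers = 90 mL.
That is within the Code DG7 cargo aircraft limit of 100 mL.
Code DG5 quantity: two 2.38 kg packs = 4.76 kg.
4.76 kg ≤ 5 kg (cargo aircraft limit, Code DG5) — within limit.
The segregation rule (Code DG7 with Code DG9) does not apply to Code DG7 with Code DG5.
Every hazard code is within its cargo aircraft limit and no segregation rule is violated.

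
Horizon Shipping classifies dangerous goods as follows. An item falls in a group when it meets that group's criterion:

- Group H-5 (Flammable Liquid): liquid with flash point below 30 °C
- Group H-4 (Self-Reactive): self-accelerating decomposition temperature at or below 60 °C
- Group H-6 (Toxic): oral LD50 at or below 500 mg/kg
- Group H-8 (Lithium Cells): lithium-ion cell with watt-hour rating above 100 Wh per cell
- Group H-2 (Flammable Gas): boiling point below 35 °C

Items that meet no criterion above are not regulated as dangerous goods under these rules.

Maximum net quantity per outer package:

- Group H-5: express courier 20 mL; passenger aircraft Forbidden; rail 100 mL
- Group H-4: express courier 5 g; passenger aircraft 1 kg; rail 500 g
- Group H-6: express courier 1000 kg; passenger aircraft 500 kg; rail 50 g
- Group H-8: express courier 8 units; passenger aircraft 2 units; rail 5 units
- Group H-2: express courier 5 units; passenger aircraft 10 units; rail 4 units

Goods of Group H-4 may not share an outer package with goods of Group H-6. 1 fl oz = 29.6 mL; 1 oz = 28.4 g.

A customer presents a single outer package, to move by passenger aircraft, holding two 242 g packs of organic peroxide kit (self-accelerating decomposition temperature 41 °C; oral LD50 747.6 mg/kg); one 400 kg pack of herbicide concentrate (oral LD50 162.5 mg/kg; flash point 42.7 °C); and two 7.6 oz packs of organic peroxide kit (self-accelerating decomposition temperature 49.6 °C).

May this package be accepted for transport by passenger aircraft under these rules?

No

With self-accelerating decomposition temperature 41 °C (≤ 60 °C), the organic peroxide kit falls in Group H-4.
Herbicide concentrate: oral LD50 162.5 mg/kg ≤ 500 mg/kg → Group H-6 (Toxic).
The organic peroxide kit has self-accelerating decomposition temperature 49.6 °C, which is ≤ 60 °C, so it is Group H-4 (Self-Reactive).
Group H-4 net quantity: (two 242 g packs = 484 g) + (two 7.6 oz packs = 431.68 g) = 915.68 g.
915.68 g ≤ 1 kg (passenger aircraft limit, Group H-4) — within limit.
Group H-6 quantity: 400 kg.
400 kg ≤ 500 kg (passenger aircraft limit, Group H-6) — within limit.
Group H-4 and Group H-6 may not share an outer package.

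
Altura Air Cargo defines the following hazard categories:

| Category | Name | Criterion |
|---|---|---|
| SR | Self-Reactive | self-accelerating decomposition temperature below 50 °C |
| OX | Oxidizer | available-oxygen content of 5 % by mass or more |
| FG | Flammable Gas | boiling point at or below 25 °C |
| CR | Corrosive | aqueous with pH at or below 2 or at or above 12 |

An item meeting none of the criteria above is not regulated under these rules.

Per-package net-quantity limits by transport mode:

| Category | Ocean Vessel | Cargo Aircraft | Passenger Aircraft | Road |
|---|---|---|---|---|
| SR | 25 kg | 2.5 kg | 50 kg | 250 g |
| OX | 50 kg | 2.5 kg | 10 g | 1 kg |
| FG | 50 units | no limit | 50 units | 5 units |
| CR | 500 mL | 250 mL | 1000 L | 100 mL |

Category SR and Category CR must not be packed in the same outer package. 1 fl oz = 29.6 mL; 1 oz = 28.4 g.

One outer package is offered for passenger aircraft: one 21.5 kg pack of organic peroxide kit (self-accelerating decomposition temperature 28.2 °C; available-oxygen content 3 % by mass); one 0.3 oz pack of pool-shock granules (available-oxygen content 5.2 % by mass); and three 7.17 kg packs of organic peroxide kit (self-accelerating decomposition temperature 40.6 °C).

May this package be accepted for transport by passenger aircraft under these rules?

Organic peroxide kit: self-accelerating decomposition temperature 28.2 °C < 50 °C → Category SR (Self-Reactive).
The pool-shock granules have available-oxygen content 5.2 % by mass, which is ≥ 5 % by mass, so they are Category OX (Oxidizer).
With self-accelerating decomposition temperature 40.6 °C (< 50 °C), the organic peroxide kit falls in Category SR.
Total Category SR: 21.5 kg + (three 7.17 kg packs = 21.51 kg) = 43.01 kg.
43.01 kg ≤ 50 kg (passenger aircraft limit, Category SR) — within limit.
Category OX quantity: one 0.3 oz pack = 8.52 g.
8.52 g is within the passenger aircraft limit of 10 g for Category OX.
The segregation rule (Category SR with Category CR) does not apply to Category SR with Category OX.
Every hazard category is within its passenger aircraft limit and no segregation rule is violated.

Yes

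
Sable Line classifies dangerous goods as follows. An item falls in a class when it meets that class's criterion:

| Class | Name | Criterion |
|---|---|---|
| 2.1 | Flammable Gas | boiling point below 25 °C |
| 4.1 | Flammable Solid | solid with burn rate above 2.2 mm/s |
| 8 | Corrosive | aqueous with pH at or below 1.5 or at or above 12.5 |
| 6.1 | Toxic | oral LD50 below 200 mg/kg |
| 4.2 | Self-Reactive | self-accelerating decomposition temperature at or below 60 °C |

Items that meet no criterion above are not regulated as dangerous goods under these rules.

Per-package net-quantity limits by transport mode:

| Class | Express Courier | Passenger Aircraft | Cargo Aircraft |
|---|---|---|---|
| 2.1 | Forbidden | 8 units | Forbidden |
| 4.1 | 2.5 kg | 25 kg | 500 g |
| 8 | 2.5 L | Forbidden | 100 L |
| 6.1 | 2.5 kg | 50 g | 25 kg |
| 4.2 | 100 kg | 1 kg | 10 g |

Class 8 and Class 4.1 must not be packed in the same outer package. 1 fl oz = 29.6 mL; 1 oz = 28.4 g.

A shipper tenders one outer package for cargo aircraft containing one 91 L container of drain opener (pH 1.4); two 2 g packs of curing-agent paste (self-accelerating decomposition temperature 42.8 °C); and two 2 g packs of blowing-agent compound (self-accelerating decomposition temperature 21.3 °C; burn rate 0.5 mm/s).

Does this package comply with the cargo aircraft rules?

Yes

pH 1.4 meets the Class 8 criterion (Corrosive), so the drain opener is Class 8.
Self-accelerating decomposition temperature 42.8 °C meets the Class 4.2 criterion (Self-Reactive), so the curing-agent paste is Class 4.2.
Blowing-agent compound: self-accelerating decomposition temperature 21.3 °C ≤ 60 °C → Class 4.2 (Self-Reactive).
Class 8 quantity: 91 L.
91 L is within the cargo aircraft limit of 100 L for Class 8.
Total Class 4.2: (two 2 g packs = 4 g) + (two 2 g packs = 4 g) = 8 g.
That is within the Class 4.2 cargo aircraft limit of 10 g.
The segregation rule (Class 8 with Class 4.1) does not apply to Class 8 with Class 4.2.
Every hazard class is within its cargo aircraft limit and no segregation rule is violated.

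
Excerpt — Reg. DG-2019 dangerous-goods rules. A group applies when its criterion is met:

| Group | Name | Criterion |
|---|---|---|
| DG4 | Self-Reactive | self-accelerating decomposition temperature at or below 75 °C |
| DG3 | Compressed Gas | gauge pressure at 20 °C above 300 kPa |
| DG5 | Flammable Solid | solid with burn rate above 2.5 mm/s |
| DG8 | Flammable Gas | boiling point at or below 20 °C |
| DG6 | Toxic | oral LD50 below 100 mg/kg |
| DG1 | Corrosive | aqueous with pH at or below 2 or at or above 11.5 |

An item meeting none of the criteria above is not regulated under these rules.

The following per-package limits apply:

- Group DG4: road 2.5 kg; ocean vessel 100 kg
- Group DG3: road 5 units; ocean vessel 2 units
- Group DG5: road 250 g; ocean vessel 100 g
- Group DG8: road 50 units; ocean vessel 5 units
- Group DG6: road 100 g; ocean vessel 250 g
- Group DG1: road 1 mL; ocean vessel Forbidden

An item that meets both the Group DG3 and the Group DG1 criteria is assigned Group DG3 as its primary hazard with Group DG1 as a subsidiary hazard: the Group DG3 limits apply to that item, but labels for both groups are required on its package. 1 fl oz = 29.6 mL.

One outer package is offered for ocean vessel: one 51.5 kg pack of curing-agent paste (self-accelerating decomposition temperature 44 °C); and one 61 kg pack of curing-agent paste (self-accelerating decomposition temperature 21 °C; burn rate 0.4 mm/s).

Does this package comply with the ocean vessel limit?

Self-accelerating decomposition temperature 44 °C meets the Group DG4 criterion (Self-Reactive), so the curing-agent paste is Group DG4.
Curing-agent paste: self-accelerating decomposition temperature 21 °C ≤ 75 °C → Group DG4 (Self-Reactive).
Group DG4 net quantity: 51.5 kg + 61 kg = 112.5 kg.
112.5 kg > 100 kg (ocean vessel limit, Group DG4) — over the limit.

No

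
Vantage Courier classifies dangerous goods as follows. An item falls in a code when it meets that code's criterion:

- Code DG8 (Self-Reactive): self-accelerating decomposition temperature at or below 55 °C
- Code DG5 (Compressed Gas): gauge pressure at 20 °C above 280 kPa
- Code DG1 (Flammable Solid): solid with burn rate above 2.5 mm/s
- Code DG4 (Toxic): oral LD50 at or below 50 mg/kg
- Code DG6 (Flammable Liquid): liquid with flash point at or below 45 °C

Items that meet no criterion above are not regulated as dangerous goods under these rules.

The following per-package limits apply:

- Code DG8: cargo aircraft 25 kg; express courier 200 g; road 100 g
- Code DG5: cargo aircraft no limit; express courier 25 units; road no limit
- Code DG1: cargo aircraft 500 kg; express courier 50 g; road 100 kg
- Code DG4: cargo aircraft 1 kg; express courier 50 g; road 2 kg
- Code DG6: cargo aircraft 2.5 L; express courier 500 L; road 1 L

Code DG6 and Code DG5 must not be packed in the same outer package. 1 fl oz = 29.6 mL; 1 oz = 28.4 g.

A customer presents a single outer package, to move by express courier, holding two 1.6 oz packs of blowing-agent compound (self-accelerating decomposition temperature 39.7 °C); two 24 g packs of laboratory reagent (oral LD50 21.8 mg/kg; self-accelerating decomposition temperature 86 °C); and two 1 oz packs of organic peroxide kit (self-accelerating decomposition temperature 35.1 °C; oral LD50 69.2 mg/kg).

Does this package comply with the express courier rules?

The blowing-agent compound has self-accelerating decomposition temperature 39.7 °C, which is ≤ 55 °C, so it is Code DG8 (Self-Reactive).
With oral LD50 21.8 mg/kg (≤ 50 mg/kg), the laboratory reagent falls in Code DG4.
Organic peroxide kit: self-accelerating decomposition temperature 35.1 °C ≤ 55 °C → Code DG8 (Self-Reactive).
Code DG4 quantity: two 24 g packs = 48 g.
That is within the Code DG4 express courier limit of 50 g.
Total Code DG8: (two 1.6 oz packs = 90.88 g) + (two 1 oz packs = 56.8 g) = 147.68 g.
147.68 g ≤ 200 g (express courier limit, Code DG8) — within limit.
The segregation rule (Code DG6 with Code DG5) does not apply to Code DG4 with Code DG8.
Every hazard code is within its express courier limit and no segregation rule is violated.

Yes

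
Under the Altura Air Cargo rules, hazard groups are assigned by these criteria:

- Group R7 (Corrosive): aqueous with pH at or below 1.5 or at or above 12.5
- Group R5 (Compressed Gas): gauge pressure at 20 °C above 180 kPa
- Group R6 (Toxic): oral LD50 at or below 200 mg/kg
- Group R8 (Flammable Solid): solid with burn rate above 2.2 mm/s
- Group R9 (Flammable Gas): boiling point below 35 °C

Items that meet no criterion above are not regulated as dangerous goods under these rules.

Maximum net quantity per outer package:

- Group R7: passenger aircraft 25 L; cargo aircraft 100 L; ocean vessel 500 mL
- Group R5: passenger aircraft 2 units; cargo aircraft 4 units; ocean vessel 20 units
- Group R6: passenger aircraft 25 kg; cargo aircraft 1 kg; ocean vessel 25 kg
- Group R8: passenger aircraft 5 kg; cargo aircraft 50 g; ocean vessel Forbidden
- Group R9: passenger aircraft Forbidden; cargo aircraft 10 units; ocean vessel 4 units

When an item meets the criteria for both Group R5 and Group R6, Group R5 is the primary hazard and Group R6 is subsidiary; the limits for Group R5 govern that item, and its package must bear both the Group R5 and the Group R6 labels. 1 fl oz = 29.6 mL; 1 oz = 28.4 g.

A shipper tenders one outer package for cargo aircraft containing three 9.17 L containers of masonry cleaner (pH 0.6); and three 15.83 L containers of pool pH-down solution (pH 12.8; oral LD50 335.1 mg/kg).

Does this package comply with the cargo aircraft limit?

Yes

With pH 0.6 (≤ 1.5), the masonry cleaner falls in Group R7.
Pool pH-down solution: pH 12.8 ≥ 12.5 → Group R7 (Corrosive).
Group R7 net quantity: (three 9.17 L containers = 27.51 L) + (three 15.83 L containers = 47.49 L) = 75 L.
75 L is within the cargo aircraft limit of 100 L for Group R7.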